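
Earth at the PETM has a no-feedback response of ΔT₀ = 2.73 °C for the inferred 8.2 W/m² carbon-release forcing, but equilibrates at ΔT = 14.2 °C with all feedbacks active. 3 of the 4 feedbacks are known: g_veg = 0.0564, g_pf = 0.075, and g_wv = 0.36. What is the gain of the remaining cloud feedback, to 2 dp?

0.32

Amplification A = ΔT/ΔT₀ = 14.2/2.73 = 5.201.
Total gain g = 1 − 1/A = 1 − 1/5.201 = 0.8077.
Known gains sum to 0.0564 + 0.075 + 0.36 = 0.4914.
g_cld = 0.8077 − 0.4914 = 0.32.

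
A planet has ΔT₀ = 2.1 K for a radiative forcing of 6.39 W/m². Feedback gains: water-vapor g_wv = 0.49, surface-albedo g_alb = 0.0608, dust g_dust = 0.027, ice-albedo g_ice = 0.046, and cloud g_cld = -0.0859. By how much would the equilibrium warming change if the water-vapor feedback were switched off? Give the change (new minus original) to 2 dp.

-2.34 K

Original: g = 0.5379, ΔT = 2.1/(1−0.5379) = 4.5445 K.
Without water-vapor: g' = 0.0479, ΔT' = 2.1/(1−0.0479) = 2.2057 K.
Change = 2.2057 − 4.5445 = -2.34 K.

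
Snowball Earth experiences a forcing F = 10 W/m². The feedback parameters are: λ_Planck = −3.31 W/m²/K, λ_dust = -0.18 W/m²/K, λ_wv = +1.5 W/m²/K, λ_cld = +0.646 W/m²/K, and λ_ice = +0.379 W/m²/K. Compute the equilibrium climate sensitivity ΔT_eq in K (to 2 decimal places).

Net feedback parameter λ = (−3.31) + (-0.18) + (+1.5) + (+0.646) + (+0.379) = -0.965 W/m²/K.
ΔT = −F/λ = −10/(-0.965) = 10.36 K.

10.36 K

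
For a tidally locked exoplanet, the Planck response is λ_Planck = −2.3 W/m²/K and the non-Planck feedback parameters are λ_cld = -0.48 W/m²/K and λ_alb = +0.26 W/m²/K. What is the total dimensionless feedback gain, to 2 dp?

-0.10

Convert to gains: g_cld = -0.48/2.3 = -0.2087; g_alb = 0.26/2.3 = 0.113.
Total gain g = -0.0957.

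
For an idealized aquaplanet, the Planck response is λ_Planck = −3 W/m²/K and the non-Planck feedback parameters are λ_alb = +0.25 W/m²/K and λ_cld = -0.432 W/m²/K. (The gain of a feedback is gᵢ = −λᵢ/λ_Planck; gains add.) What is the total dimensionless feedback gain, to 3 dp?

Convert to gains: g_alb = 0.25/3 = 0.08333; g_cld = -0.432/3 = -0.144.
Total gain g = -0.06067.

-0.061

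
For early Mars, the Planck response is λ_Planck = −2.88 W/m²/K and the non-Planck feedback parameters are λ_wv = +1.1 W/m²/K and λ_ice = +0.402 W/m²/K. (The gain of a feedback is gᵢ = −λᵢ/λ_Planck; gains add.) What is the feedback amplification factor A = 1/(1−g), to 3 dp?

Convert to gains: g_wv = 1.1/2.88 = 0.3819; g_ice = 0.402/2.88 = 0.1396.
Total gain g = 0.5215.
A = 1/(1 − 0.5215) = 2.090.

2.090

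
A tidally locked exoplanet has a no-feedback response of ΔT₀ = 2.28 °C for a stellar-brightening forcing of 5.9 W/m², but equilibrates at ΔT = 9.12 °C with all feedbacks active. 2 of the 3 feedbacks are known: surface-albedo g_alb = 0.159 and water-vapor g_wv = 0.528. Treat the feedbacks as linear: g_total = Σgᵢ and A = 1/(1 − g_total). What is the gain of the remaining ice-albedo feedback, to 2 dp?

0.06

Amplification A = ΔT/ΔT₀ = 9.12/2.28 = 4.
Total gain g = 1 − 1/A = 1 − 1/4 = 0.75.
Known gains sum to 0.159 + 0.528 = 0.687.
g_ice = 0.75 − 0.687 = 0.06.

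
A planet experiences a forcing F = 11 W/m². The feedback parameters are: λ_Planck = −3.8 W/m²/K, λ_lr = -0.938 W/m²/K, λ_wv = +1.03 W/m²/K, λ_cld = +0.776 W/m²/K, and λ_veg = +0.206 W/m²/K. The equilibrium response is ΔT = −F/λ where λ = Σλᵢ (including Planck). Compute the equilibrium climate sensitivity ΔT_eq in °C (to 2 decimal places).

4.04 °C

Net feedback parameter λ = (−3.8) + (-0.938) + (+1.03) + (+0.776) + (+0.206) = -2.726 W/m²/K.
ΔT = −F/λ = −11/(-2.726) = 4.04 °C.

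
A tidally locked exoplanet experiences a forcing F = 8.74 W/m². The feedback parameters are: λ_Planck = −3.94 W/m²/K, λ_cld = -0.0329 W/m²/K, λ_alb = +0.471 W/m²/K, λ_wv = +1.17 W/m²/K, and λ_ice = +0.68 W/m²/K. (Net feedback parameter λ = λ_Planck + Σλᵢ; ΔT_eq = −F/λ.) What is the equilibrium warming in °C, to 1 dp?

Net feedback parameter λ = (−3.94) + (-0.0329) + (+0.471) + (+1.17) + (+0.68) = -1.6519 W/m²/K.
ΔT = −F/λ = −8.74/(-1.6519) = 5.3 °C.

5.3 °C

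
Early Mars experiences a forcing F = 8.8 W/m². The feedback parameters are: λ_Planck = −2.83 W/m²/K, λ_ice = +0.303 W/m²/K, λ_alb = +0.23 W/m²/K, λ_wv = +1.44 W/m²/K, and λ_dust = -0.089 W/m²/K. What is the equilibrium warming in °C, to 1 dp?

Net feedback parameter λ = (−2.83) + (+0.303) + (+0.23) + (+1.44) + (-0.089) = -0.946 W/m²/K.
ΔT = −F/λ = −8.8/(-0.946) = 9.3 °C.

9.3 °C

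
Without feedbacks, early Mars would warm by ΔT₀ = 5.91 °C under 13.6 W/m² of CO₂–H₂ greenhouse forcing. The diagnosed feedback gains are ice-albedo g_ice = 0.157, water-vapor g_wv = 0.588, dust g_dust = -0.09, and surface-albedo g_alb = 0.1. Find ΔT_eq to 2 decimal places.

Total gain g = 0.157 + 0.588 − 0.09 + 0.1 = 0.755.
Amplification A = 1/(1 − 0.755) = 4.082.
ΔT = 5.91 × 4.082 = 24.12 °C.

24.12 °C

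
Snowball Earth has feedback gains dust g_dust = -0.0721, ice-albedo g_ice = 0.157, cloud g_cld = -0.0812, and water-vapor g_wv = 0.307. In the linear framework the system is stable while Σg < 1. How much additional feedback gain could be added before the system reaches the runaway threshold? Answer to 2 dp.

Current total gain = -0.0721 + 0.157 − 0.0812 + 0.307 = 0.3107.
Margin to runaway = 1 − 0.3107 = 0.69.

0.69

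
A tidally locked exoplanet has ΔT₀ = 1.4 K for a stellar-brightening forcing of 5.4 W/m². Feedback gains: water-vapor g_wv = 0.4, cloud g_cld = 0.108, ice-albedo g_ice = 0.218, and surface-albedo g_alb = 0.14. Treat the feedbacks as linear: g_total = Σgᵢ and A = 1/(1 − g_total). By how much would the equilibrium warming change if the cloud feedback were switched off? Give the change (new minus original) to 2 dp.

-4.66 K

Original: g = 0.866, ΔT = 1.4/(1−0.866) = 10.4478 K.
Without cloud: g' = 0.758, ΔT' = 1.4/(1−0.758) = 5.7851 K.
Change = 5.7851 − 10.4478 = -4.66 K.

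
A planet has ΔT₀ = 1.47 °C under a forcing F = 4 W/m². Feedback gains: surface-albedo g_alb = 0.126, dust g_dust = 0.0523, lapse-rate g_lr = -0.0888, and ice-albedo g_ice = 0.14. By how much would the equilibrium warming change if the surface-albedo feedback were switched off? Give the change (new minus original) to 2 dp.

-0.27 °C

Original: g = 0.2295, ΔT = 1.47/(1−0.2295) = 1.9079 °C.
Without surface-albedo: g' = 0.1035, ΔT' = 1.47/(1−0.1035) = 1.6397 °C.
Change = 1.6397 − 1.9079 = -0.27 °C.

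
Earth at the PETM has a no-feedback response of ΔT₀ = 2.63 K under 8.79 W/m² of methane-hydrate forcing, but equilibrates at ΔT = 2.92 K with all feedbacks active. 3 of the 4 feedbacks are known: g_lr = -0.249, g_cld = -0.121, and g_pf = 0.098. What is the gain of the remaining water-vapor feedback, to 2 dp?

0.37

Amplification A = ΔT/ΔT₀ = 2.92/2.63 = 1.11.
Total gain g = 1 − 1/A = 1 − 1/1.11 = 0.0991.
Known gains sum to -0.249 − 0.121 + 0.098 = -0.272.
g_wv = 0.0991 + 0.272 = 0.37.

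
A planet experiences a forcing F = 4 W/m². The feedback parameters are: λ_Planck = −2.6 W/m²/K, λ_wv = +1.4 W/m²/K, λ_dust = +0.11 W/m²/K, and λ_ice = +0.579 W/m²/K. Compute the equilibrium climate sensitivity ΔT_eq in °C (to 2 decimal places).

7.83 °C

Net feedback parameter λ = (−2.6) + (+1.4) + (+0.11) + (+0.579) = -0.511 W/m²/K.
ΔT = −F/λ = −4/(-0.511) = 7.83 °C.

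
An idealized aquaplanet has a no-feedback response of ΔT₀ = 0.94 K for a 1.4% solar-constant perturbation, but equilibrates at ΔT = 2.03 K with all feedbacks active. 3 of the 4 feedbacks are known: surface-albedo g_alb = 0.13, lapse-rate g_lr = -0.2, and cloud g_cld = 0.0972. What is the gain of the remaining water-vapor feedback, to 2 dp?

Amplification A = ΔT/ΔT₀ = 2.03/0.94 = 2.16.
Total gain g = 1 − 1/A = 1 − 1/2.16 = 0.537.
Known gains sum to 0.13 − 0.2 + 0.0972 = 0.0272.
g_wv = 0.537 − 0.0272 = 0.51.

0.51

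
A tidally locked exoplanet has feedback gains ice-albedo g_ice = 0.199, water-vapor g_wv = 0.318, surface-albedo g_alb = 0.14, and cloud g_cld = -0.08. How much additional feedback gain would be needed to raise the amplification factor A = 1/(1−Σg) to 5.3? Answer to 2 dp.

0.23

Current total gain = 0.577.
Target gain for A = 5.3: g* = 1 − 1/5.3 = 0.8113.
Additional gain needed = 0.8113 − 0.577 = 0.23.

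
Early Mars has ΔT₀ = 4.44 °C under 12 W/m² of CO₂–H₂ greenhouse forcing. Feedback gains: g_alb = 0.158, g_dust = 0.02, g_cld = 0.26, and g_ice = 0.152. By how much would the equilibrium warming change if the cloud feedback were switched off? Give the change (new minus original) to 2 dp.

-4.20 °C

Original: g = 0.59, ΔT = 4.44/(1−0.59) = 10.8293 °C.
Without cloud: g' = 0.33, ΔT' = 4.44/(1−0.33) = 6.6269 °C.
Change = 6.6269 − 10.8293 = -4.20 °C.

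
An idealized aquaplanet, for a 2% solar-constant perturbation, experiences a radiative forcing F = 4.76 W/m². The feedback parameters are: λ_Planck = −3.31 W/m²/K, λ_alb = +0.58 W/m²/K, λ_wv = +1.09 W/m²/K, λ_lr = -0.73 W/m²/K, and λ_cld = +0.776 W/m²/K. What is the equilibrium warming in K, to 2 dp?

Net feedback parameter λ = (−3.31) + (+0.58) + (+1.09) + (-0.73) + (+0.776) = -1.594 W/m²/K.
ΔT = −F/λ = −4.76/(-1.594) = 2.99 K.

2.99 K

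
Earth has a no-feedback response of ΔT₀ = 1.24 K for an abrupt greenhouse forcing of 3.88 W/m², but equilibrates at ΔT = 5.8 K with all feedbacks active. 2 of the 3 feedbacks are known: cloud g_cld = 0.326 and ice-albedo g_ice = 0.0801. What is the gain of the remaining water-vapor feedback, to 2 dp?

0.38

Amplification A = ΔT/ΔT₀ = 5.8/1.24 = 4.677.
Total gain g = 1 − 1/A = 1 − 1/4.677 = 0.7862.
Known gains sum to 0.326 + 0.0801 = 0.4061.
g_wv = 0.7862 − 0.4061 = 0.38.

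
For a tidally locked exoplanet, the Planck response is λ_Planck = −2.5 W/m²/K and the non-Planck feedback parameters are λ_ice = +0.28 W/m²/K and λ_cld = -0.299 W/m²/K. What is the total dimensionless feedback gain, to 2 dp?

-0.01

Convert to gains: g_ice = 0.28/2.5 = 0.112; g_cld = -0.299/2.5 = -0.1196.
Total gain g = -0.0076.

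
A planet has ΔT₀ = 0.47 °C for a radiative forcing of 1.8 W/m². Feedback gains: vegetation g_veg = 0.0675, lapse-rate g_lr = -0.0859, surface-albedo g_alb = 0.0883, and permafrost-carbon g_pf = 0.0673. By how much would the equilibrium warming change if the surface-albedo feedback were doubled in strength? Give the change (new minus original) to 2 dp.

Original: g = 0.1372, ΔT = 0.47/(1−0.1372) = 0.5447 °C.
With doubled surface-albedo: g' = 0.2255, ΔT' = 0.47/(1−0.2255) = 0.6068 °C.
Change = 0.6068 − 0.5447 = 0.06 °C.

0.06 °C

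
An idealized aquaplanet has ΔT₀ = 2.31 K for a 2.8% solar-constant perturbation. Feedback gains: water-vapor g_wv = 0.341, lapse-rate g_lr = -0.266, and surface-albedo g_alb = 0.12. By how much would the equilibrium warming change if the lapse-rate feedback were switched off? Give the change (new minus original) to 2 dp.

Original: g = 0.195, ΔT = 2.31/(1−0.195) = 2.8696 K.
Without lapse-rate: g' = 0.461, ΔT' = 2.31/(1−0.461) = 4.2857 K.
Change = 4.2857 − 2.8696 = 1.42 K.

1.42 K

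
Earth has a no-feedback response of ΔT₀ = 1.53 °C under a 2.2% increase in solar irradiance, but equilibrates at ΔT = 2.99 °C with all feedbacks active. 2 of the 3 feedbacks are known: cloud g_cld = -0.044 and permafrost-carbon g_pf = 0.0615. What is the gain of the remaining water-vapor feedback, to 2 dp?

Amplification A = ΔT/ΔT₀ = 2.99/1.53 = 1.954.
Total gain g = 1 − 1/A = 1 − 1/1.954 = 0.4882.
Known gains sum to -0.044 + 0.0615 = 0.0175.
g_wv = 0.4882 − 0.0175 = 0.47.

0.47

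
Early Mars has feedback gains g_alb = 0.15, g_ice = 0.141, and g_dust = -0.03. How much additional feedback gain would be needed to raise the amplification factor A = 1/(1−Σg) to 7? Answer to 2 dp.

0.60

Current total gain = 0.261.
Target gain for A = 7: g* = 1 − 1/7 = 0.8571.
Additional gain needed = 0.8571 − 0.261 = 0.60.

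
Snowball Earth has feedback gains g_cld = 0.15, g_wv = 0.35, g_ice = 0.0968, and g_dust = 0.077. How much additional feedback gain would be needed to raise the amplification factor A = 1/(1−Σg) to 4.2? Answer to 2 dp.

0.09

Current total gain = 0.6738.
Target gain for A = 4.2: g* = 1 − 1/4.2 = 0.7619.
Additional gain needed = 0.7619 − 0.6738 = 0.09.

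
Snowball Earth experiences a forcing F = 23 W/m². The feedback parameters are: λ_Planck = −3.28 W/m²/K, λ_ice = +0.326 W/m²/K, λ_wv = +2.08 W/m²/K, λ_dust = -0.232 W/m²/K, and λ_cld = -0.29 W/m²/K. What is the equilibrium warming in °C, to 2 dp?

16.48 °C

Net feedback parameter λ = (−3.28) + (+0.326) + (+2.08) + (-0.232) + (-0.29) = -1.396 W/m²/K.
ΔT = −F/λ = −23/(-1.396) = 16.48 °C.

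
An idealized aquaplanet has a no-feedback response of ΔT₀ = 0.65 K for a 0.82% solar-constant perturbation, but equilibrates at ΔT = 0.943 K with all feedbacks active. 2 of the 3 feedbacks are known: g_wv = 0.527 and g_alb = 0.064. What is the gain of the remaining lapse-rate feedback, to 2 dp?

-0.28

Amplification A = ΔT/ΔT₀ = 0.943/0.65 = 1.451.
Total gain g = 1 − 1/A = 1 − 1/1.451 = 0.3108.
Known gains sum to 0.527 + 0.064 = 0.591.
g_lr = 0.3108 − 0.591 = -0.28.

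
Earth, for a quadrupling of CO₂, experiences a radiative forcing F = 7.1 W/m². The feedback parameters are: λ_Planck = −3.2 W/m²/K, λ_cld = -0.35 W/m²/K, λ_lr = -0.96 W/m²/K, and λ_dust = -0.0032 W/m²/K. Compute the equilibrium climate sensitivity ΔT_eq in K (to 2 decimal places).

Net feedback parameter λ = (−3.2) + (-0.35) + (-0.96) + (-0.0032) = -4.5132 W/m²/K.
ΔT = −F/λ = −7.1/(-4.5132) = 1.57 K.

1.57 K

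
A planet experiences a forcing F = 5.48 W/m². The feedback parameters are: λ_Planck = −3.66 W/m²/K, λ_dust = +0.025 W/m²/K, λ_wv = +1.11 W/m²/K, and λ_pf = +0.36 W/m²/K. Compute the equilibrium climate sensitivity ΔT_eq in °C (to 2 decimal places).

Net feedback parameter λ = (−3.66) + (+0.025) + (+1.11) + (+0.36) = -2.165 W/m²/K.
ΔT = −F/λ = −5.48/(-2.165) = 2.53 °C.

2.53 °C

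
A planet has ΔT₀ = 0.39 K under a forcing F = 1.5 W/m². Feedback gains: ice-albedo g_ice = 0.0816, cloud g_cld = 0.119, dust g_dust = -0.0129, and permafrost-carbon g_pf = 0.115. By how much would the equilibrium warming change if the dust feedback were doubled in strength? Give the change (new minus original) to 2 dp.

-0.01 K

Original: g = 0.3027, ΔT = 0.39/(1−0.3027) = 0.5593 K.
With doubled dust: g' = 0.2898, ΔT' = 0.39/(1−0.2898) = 0.5491 K.
Change = 0.5491 − 0.5593 = -0.01 K.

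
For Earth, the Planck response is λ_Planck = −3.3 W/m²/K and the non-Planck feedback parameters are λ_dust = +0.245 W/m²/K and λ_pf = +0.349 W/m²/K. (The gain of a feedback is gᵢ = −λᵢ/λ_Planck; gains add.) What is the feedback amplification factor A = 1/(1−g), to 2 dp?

Convert to gains: g_dust = 0.245/3.3 = 0.07424; g_pf = 0.349/3.3 = 0.1058.
Total gain g = 0.18004.
A = 1/(1 − 0.18004) = 1.22.

1.22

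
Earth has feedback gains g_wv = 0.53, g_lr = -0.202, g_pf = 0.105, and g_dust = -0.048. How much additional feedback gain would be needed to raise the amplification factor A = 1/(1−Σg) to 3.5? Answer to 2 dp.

0.33

Current total gain = 0.385.
Target gain for A = 3.5: g* = 1 − 1/3.5 = 0.7143.
Additional gain needed = 0.7143 − 0.385 = 0.33.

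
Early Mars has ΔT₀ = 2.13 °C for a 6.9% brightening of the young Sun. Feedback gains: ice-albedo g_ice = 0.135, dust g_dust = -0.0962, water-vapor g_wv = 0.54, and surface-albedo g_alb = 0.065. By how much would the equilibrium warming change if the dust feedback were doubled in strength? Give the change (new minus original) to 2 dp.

-1.27 °C

Original: g = 0.6438, ΔT = 2.13/(1−0.6438) = 5.9798 °C.
With doubled dust: g' = 0.5476, ΔT' = 2.13/(1−0.5476) = 4.7082 °C.
Change = 4.7082 − 5.9798 = -1.27 °C.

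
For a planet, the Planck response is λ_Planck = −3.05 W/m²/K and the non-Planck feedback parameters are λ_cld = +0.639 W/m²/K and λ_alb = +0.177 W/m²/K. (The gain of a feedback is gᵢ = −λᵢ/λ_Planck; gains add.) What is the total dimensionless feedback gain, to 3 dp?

0.268

Convert to gains: g_cld = 0.639/3.05 = 0.2095; g_alb = 0.177/3.05 = 0.05803.
Total gain g = 0.26753.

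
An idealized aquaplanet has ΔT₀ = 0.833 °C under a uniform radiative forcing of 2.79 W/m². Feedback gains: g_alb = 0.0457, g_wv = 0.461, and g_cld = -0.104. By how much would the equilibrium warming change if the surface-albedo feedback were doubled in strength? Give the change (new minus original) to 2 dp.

Original: g = 0.4027, ΔT = 0.833/(1−0.4027) = 1.3946 °C.
With doubled surface-albedo: g' = 0.4484, ΔT' = 0.833/(1−0.4484) = 1.5102 °C.
Change = 1.5102 − 1.3946 = 0.12 °C.

0.12 °C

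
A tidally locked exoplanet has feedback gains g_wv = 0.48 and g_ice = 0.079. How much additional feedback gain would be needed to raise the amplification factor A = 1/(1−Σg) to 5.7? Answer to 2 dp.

0.27

Current total gain = 0.559.
Target gain for A = 5.7: g* = 1 − 1/5.7 = 0.8246.
Additional gain needed = 0.8246 − 0.559 = 0.27.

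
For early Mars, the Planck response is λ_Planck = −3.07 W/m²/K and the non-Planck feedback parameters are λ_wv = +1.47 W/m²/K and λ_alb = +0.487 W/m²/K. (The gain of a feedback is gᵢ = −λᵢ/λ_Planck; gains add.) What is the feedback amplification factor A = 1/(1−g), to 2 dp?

Convert to gains: g_wv = 1.47/3.07 = 0.4788; g_alb = 0.487/3.07 = 0.1586.
Total gain g = 0.6374.
A = 1/(1 − 0.6374) = 2.76.

2.76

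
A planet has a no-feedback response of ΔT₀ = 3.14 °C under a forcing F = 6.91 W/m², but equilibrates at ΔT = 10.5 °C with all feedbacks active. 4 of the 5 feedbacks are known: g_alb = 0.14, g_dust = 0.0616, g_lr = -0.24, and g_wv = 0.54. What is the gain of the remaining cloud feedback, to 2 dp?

Amplification A = ΔT/ΔT₀ = 10.5/3.14 = 3.344.
Total gain g = 1 − 1/A = 1 − 1/3.344 = 0.701.
Known gains sum to 0.14 + 0.0616 − 0.24 + 0.54 = 0.5016.
g_cld = 0.701 − 0.5016 = 0.20.

0.20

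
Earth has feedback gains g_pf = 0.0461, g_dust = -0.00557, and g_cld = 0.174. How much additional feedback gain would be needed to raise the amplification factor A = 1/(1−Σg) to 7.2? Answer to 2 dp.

0.65

Current total gain = 0.21453.
Target gain for A = 7.2: g* = 1 − 1/7.2 = 0.8611.
Additional gain needed = 0.8611 − 0.21453 = 0.65.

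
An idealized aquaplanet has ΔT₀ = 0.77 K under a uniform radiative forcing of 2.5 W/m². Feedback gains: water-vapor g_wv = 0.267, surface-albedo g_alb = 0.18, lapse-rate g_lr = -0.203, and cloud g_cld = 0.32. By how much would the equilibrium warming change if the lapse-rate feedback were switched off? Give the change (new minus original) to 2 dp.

1.54 K

Original: g = 0.564, ΔT = 0.77/(1−0.564) = 1.7661 K.
Without lapse-rate: g' = 0.767, ΔT' = 0.77/(1−0.767) = 3.3047 K.
Change = 3.3047 − 1.7661 = 1.54 K.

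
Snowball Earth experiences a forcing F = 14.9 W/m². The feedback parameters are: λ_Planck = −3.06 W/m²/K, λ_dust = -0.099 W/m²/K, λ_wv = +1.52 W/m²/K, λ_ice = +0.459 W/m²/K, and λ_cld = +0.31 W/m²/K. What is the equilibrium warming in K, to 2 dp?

17.13 K

Net feedback parameter λ = (−3.06) + (-0.099) + (+1.52) + (+0.459) + (+0.31) = -0.87 W/m²/K.
ΔT = −F/λ = −14.9/(-0.87) = 17.13 K.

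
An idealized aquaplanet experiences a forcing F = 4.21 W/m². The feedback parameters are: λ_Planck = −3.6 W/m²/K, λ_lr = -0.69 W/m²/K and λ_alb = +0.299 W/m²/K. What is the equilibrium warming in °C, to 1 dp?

Net feedback parameter λ = (−3.6) + (-0.69) + (+0.299) = -3.991 W/m²/K.
ΔT = −F/λ = −4.21/(-3.991) = 1.1 °C.

1.1 °C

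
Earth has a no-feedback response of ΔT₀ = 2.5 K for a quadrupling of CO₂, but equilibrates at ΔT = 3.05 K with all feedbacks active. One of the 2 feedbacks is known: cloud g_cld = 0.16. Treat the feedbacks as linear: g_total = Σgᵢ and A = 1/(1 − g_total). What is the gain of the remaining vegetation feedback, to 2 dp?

Amplification A = ΔT/ΔT₀ = 3.05/2.5 = 1.22.
Total gain g = 1 − 1/A = 1 − 1/1.22 = 0.1803.
The known gain is 0.16.
g_veg = 0.1803 − 0.16 = 0.02.

0.02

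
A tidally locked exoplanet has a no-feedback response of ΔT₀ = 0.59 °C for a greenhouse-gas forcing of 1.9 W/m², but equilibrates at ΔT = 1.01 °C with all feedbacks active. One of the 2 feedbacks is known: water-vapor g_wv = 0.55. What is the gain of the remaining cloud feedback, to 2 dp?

Amplification A = ΔT/ΔT₀ = 1.01/0.59 = 1.712.
Total gain g = 1 − 1/A = 1 − 1/1.712 = 0.4159.
The known gain is 0.55.
g_cld = 0.4159 − 0.55 = -0.13.

-0.13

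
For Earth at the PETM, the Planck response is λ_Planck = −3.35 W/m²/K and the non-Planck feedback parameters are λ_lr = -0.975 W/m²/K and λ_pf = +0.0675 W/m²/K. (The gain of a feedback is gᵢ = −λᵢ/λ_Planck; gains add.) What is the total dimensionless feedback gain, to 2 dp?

Convert to gains: g_lr = -0.975/3.35 = -0.291; g_pf = 0.0675/3.35 = 0.02015.
Total gain g = -0.27085.

-0.27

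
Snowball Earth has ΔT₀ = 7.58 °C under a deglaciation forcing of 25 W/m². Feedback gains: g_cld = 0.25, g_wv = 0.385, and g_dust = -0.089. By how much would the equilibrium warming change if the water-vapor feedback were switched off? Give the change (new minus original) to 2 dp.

Original: g = 0.546, ΔT = 7.58/(1−0.546) = 16.6960 °C.
Without water-vapor: g' = 0.161, ΔT' = 7.58/(1−0.161) = 9.0346 °C.
Change = 9.0346 − 16.6960 = -7.66 °C.

-7.66 °C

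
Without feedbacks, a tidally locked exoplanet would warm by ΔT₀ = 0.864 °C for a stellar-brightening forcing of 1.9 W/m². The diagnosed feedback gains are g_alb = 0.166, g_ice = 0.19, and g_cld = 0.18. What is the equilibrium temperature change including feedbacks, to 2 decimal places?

1.86 °C

Total gain g = 0.166 + 0.19 + 0.18 = 0.536.
Amplification A = 1/(1 − 0.536) = 2.155.
ΔT = 0.864 × 2.155 = 1.86 °C.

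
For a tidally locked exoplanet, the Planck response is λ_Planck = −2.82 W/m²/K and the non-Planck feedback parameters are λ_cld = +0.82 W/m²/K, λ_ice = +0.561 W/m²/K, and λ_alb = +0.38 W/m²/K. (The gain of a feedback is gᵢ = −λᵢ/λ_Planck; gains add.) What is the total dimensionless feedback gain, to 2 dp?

Convert to gains: g_cld = 0.82/2.82 = 0.2908; g_ice = 0.561/2.82 = 0.1989; g_alb = 0.38/2.82 = 0.1348.
Total gain g = 0.6245.

0.62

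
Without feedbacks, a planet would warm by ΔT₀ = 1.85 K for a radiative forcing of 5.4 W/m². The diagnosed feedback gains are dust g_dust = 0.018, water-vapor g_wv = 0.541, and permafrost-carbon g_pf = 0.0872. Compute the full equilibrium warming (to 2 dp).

Total gain g = 0.018 + 0.541 + 0.0872 = 0.6462.
Amplification A = 1/(1 − 0.6462) = 2.826.
ΔT = 1.85 × 2.826 = 5.23 K.

5.23 K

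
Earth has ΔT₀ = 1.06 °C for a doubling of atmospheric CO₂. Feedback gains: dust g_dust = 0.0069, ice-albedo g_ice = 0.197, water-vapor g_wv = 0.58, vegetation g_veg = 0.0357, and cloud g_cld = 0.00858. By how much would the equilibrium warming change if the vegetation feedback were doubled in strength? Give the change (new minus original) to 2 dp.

Original: g = 0.82818, ΔT = 1.06/(1−0.82818) = 6.1692 °C.
With doubled vegetation: g' = 0.86388, ΔT' = 1.06/(1−0.86388) = 7.7872 °C.
Change = 7.7872 − 6.1692 = 1.62 °C.

1.62 °C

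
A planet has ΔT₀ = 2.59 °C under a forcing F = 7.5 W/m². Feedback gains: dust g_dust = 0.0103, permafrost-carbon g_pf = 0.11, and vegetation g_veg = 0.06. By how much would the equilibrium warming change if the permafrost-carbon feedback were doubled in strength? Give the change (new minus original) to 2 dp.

0.49 °C

Original: g = 0.1803, ΔT = 2.59/(1−0.1803) = 3.1597 °C.
With doubled permafrost-carbon: g' = 0.2903, ΔT' = 2.59/(1−0.2903) = 3.6494 °C.
Change = 3.6494 − 3.1597 = 0.49 °C.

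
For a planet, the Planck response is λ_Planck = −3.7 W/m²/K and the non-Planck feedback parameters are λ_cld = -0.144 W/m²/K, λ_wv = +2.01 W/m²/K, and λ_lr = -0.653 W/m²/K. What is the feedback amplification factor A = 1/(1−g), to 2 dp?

Convert to gains: g_cld = -0.144/3.7 = -0.03892; g_wv = 2.01/3.7 = 0.5432; g_lr = -0.653/3.7 = -0.1765.
Total gain g = 0.32778.
A = 1/(1 − 0.32778) = 1.49.

1.49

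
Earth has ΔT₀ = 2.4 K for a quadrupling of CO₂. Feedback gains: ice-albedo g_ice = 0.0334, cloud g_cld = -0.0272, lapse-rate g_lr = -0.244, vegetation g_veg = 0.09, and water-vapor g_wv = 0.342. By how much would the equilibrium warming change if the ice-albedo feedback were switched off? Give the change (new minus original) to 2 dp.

-0.12 K

Original: g = 0.1942, ΔT = 2.4/(1−0.1942) = 2.9784 K.
Without ice-albedo: g' = 0.1608, ΔT' = 2.4/(1−0.1608) = 2.8599 K.
Change = 2.8599 − 2.9784 = -0.12 K.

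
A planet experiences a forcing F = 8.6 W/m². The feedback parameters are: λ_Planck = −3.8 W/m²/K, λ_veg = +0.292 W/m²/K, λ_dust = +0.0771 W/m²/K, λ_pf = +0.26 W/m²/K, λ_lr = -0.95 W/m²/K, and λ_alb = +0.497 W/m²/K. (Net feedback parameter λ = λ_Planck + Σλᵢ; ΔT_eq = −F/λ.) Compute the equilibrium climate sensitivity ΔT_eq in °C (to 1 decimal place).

Net feedback parameter λ = (−3.8) + (+0.292) + (+0.0771) + (+0.26) + (-0.95) + (+0.497) = -3.6239 W/m²/K.
ΔT = −F/λ = −8.6/(-3.6239) = 2.4 °C.

2.4 °C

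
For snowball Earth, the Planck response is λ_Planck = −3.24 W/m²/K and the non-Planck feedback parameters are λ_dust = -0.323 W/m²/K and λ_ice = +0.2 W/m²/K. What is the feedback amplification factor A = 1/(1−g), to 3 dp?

Convert to gains: g_dust = -0.323/3.24 = -0.09969; g_ice = 0.2/3.24 = 0.06173.
Total gain g = -0.03796.
A = 1/(1 + 0.03796) = 0.963.

0.963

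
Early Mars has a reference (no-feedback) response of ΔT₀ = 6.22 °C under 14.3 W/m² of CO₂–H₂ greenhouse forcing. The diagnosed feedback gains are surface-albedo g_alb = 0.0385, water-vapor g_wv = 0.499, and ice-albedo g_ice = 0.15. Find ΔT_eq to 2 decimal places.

Total gain g = 0.0385 + 0.499 + 0.15 = 0.6875.
Amplification A = 1/(1 − 0.6875) = 3.2.
ΔT = 6.22 × 3.2 = 19.90 °C.

19.90 °C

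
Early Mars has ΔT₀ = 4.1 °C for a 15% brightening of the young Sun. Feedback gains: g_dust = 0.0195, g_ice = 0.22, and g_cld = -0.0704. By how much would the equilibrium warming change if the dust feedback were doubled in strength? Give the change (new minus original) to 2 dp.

0.12 °C

Original: g = 0.1691, ΔT = 4.1/(1−0.1691) = 4.9344 °C.
With doubled dust: g' = 0.1886, ΔT' = 4.1/(1−0.1886) = 5.0530 °C.
Change = 5.0530 − 4.9344 = 0.12 °C.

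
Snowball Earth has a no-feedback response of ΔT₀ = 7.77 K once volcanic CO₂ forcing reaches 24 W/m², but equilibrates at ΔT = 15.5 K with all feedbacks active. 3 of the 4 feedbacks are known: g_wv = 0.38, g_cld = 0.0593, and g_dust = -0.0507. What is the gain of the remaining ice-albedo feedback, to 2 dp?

0.11

Amplification A = ΔT/ΔT₀ = 15.5/7.77 = 1.995.
Total gain g = 1 − 1/A = 1 − 1/1.995 = 0.4987.
Known gains sum to 0.38 + 0.0593 − 0.0507 = 0.3886.
g_ice = 0.4987 − 0.3886 = 0.11.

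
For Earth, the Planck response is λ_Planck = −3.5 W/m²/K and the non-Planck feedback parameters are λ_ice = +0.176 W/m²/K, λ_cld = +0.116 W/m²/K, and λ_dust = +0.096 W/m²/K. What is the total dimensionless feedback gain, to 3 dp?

0.111

Convert to gains: g_ice = 0.176/3.5 = 0.05029; g_cld = 0.116/3.5 = 0.03314; g_dust = 0.096/3.5 = 0.02743.
Total gain g = 0.11086.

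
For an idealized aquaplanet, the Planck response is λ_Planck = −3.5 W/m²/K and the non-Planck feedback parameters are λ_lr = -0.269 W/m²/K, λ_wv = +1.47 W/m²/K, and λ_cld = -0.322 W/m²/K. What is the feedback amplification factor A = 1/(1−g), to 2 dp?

1.34

Convert to gains: g_lr = -0.269/3.5 = -0.07686; g_wv = 1.47/3.5 = 0.42; g_cld = -0.322/3.5 = -0.092.
Total gain g = 0.25114.
A = 1/(1 − 0.25114) = 1.34.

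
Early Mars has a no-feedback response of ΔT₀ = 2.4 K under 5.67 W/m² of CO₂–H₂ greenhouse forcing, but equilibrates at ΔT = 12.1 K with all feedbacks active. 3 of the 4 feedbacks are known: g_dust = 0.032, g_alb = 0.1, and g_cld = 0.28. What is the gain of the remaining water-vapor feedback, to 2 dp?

0.39

Amplification A = ΔT/ΔT₀ = 12.1/2.4 = 5.042.
Total gain g = 1 − 1/A = 1 − 1/5.042 = 0.8017.
Known gains sum to 0.032 + 0.1 + 0.28 = 0.412.
g_wv = 0.8017 − 0.412 = 0.39.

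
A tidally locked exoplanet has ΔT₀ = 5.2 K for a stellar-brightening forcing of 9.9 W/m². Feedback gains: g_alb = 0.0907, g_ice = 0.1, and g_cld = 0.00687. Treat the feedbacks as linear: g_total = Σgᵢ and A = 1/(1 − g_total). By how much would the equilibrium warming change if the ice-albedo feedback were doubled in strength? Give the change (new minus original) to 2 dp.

Original: g = 0.19757, ΔT = 5.2/(1−0.19757) = 6.4803 K.
With doubled ice-albedo: g' = 0.29757, ΔT' = 5.2/(1−0.29757) = 7.4029 K.
Change = 7.4029 − 6.4803 = 0.92 K.

0.92 K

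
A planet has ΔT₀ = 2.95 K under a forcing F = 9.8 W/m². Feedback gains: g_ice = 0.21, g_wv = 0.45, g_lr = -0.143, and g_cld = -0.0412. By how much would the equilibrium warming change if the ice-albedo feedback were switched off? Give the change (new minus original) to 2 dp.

-1.61 K

Original: g = 0.4758, ΔT = 2.95/(1−0.4758) = 5.6276 K.
Without ice-albedo: g' = 0.2658, ΔT' = 2.95/(1−0.2658) = 4.0180 K.
Change = 4.0180 − 5.6276 = -1.61 K.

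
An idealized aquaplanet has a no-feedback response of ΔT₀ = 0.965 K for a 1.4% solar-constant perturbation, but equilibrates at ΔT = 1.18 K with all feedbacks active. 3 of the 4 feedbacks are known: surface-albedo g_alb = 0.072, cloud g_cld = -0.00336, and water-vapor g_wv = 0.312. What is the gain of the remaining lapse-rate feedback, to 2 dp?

-0.20

Amplification A = ΔT/ΔT₀ = 1.18/0.965 = 1.223.
Total gain g = 1 − 1/A = 1 − 1/1.223 = 0.1823.
Known gains sum to 0.072 − 0.00336 + 0.312 = 0.38064.
g_lr = 0.1823 − 0.38064 = -0.20.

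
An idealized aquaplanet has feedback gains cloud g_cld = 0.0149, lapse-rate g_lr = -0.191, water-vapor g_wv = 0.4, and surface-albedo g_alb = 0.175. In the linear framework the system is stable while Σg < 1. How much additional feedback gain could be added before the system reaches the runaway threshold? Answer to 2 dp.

0.60

Current total gain = 0.0149 − 0.191 + 0.4 + 0.175 = 0.3989.
Margin to runaway = 1 − 0.3989 = 0.60.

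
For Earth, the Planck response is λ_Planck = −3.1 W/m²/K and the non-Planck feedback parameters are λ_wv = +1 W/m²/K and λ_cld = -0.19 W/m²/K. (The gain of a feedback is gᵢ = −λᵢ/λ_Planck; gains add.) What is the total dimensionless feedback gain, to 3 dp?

0.261

Convert to gains: g_wv = 1/3.1 = 0.3226; g_cld = -0.19/3.1 = -0.06129.
Total gain g = 0.26131.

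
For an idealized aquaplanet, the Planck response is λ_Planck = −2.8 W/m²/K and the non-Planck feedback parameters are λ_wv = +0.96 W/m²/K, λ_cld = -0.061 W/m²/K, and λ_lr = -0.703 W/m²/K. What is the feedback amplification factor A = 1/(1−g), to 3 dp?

Convert to gains: g_wv = 0.96/2.8 = 0.3429; g_cld = -0.061/2.8 = -0.02179; g_lr = -0.703/2.8 = -0.2511.
Total gain g = 0.07001.
A = 1/(1 − 0.07001) = 1.075.

1.075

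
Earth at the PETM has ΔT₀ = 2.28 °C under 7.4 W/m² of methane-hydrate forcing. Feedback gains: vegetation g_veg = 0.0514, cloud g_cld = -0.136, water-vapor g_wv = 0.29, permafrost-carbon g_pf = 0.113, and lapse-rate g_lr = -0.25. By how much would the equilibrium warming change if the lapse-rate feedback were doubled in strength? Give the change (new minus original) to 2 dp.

-0.52 °C

Original: g = 0.0684, ΔT = 2.28/(1−0.0684) = 2.4474 °C.
With doubled lapse-rate: g' = -0.1816, ΔT' = 2.28/(1+0.1816) = 1.9296 °C.
Change = 1.9296 − 2.4474 = -0.52 °C.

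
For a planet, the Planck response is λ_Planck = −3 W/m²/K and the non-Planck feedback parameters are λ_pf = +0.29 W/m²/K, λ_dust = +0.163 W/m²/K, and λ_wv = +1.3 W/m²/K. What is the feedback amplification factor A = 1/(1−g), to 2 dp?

Convert to gains: g_pf = 0.29/3 = 0.09667; g_dust = 0.163/3 = 0.05433; g_wv = 1.3/3 = 0.4333.
Total gain g = 0.5843.
A = 1/(1 − 0.5843) = 2.41.

2.41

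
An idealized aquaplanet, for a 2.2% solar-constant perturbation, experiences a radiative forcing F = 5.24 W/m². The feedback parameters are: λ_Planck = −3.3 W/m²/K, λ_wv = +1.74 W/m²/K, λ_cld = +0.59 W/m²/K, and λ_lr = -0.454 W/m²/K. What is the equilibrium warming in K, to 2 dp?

Net feedback parameter λ = (−3.3) + (+1.74) + (+0.59) + (-0.454) = -1.424 W/m²/K.
ΔT = −F/λ = −5.24/(-1.424) = 3.68 K.

3.68 K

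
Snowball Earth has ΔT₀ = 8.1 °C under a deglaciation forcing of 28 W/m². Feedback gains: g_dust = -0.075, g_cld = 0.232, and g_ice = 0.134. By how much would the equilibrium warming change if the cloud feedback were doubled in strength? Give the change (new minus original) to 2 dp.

5.56 °C

Original: g = 0.291, ΔT = 8.1/(1−0.291) = 11.4245 °C.
With doubled cloud: g' = 0.523, ΔT' = 8.1/(1−0.523) = 16.9811 °C.
Change = 16.9811 − 11.4245 = 5.56 °C.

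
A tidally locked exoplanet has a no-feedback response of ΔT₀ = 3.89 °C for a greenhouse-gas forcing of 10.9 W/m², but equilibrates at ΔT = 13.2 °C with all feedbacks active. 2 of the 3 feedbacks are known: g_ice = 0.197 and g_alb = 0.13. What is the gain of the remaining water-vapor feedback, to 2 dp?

0.38

Amplification A = ΔT/ΔT₀ = 13.2/3.89 = 3.393.
Total gain g = 1 − 1/A = 1 − 1/3.393 = 0.7053.
Known gains sum to 0.197 + 0.13 = 0.327.
g_wv = 0.7053 − 0.327 = 0.38.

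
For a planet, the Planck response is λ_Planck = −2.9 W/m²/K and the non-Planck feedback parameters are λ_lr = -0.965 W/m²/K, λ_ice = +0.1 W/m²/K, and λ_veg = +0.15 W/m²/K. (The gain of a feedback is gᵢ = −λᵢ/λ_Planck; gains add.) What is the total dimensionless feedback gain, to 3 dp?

-0.247

Convert to gains: g_lr = -0.965/2.9 = -0.3328; g_ice = 0.1/2.9 = 0.03448; g_veg = 0.15/2.9 = 0.05172.
Total gain g = -0.2466.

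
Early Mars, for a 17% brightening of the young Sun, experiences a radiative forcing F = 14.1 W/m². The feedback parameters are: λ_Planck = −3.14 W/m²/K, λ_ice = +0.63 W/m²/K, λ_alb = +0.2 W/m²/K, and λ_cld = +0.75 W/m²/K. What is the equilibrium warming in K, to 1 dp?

9.0 K

Net feedback parameter λ = (−3.14) + (+0.63) + (+0.2) + (+0.75) = -1.56 W/m²/K.
ΔT = −F/λ = −14.1/(-1.56) = 9.0 K.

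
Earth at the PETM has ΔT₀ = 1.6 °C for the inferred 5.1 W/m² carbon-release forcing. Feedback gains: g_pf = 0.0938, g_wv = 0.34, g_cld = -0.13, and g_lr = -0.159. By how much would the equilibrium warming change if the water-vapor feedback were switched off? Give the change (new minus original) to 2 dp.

-0.53 °C

Original: g = 0.1448, ΔT = 1.6/(1−0.1448) = 1.8709 °C.
Without water-vapor: g' = -0.1952, ΔT' = 1.6/(1+0.1952) = 1.3387 °C.
Change = 1.3387 − 1.8709 = -0.53 °C.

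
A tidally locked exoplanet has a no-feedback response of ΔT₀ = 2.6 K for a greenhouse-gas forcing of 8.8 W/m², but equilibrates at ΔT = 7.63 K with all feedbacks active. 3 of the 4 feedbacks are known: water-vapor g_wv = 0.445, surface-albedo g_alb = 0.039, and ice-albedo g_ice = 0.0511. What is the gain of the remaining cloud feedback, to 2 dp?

0.12

Amplification A = ΔT/ΔT₀ = 7.63/2.6 = 2.935.
Total gain g = 1 − 1/A = 1 − 1/2.935 = 0.6593.
Known gains sum to 0.445 + 0.039 + 0.0511 = 0.5351.
g_cld = 0.6593 − 0.5351 = 0.12.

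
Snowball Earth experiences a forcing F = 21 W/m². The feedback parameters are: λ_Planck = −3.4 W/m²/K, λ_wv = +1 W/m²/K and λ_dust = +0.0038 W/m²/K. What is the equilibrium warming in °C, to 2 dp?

Net feedback parameter λ = (−3.4) + (+1) + (+0.0038) = -2.3962 W/m²/K.
ΔT = −F/λ = −21/(-2.3962) = 8.76 °C.

8.76 °C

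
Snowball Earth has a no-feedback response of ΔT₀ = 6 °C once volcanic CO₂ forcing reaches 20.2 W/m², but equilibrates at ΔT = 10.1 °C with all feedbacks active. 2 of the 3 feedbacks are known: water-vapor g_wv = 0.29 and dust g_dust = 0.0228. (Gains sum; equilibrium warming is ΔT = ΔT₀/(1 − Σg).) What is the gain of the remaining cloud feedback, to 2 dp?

0.09

Amplification A = ΔT/ΔT₀ = 10.1/6 = 1.683.
Total gain g = 1 − 1/A = 1 − 1/1.683 = 0.4058.
Known gains sum to 0.29 + 0.0228 = 0.3128.
g_cld = 0.4058 − 0.3128 = 0.09.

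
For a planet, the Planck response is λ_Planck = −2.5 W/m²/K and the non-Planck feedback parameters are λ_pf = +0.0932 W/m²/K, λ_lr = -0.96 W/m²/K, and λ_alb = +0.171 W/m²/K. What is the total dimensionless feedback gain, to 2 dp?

-0.28

Convert to gains: g_pf = 0.0932/2.5 = 0.03728; g_lr = -0.96/2.5 = -0.384; g_alb = 0.171/2.5 = 0.0684.
Total gain g = -0.27832.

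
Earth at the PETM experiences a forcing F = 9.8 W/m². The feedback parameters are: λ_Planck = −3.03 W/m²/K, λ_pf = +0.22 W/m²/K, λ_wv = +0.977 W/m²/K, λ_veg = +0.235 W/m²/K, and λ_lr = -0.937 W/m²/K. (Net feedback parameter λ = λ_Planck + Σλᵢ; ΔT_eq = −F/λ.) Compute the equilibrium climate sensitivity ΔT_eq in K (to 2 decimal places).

Net feedback parameter λ = (−3.03) + (+0.22) + (+0.977) + (+0.235) + (-0.937) = -2.535 W/m²/K.
ΔT = −F/λ = −9.8/(-2.535) = 3.87 K.

3.87 K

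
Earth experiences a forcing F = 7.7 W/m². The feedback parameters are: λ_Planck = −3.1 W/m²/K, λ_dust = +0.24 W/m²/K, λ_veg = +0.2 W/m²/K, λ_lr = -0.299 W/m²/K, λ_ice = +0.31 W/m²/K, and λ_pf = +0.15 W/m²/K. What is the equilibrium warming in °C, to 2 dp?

3.08 °C

Net feedback parameter λ = (−3.1) + (+0.24) + (+0.2) + (-0.299) + (+0.31) + (+0.15) = -2.499 W/m²/K.
ΔT = −F/λ = −7.7/(-2.499) = 3.08 °C.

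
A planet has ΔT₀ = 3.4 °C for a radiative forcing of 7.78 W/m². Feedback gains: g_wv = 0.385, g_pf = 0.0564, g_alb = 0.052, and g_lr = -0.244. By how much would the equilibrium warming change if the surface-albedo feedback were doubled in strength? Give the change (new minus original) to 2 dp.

0.34 °C

Original: g = 0.2494, ΔT = 3.4/(1−0.2494) = 4.5297 °C.
With doubled surface-albedo: g' = 0.3014, ΔT' = 3.4/(1−0.3014) = 4.8669 °C.
Change = 4.8669 − 4.5297 = 0.34 °C.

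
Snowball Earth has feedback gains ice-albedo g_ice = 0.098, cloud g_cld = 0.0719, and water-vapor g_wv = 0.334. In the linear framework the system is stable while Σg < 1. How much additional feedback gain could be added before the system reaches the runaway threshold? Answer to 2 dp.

Current total gain = 0.098 + 0.0719 + 0.334 = 0.5039.
Margin to runaway = 1 − 0.5039 = 0.50.

0.50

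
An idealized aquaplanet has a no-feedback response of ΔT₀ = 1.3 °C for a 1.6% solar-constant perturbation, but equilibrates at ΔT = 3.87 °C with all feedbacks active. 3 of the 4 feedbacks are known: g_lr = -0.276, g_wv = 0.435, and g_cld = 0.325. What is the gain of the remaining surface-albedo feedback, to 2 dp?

0.18

Amplification A = ΔT/ΔT₀ = 3.87/1.3 = 2.977.
Total gain g = 1 − 1/A = 1 − 1/2.977 = 0.6641.
Known gains sum to -0.276 + 0.435 + 0.325 = 0.484.
g_alb = 0.6641 − 0.484 = 0.18.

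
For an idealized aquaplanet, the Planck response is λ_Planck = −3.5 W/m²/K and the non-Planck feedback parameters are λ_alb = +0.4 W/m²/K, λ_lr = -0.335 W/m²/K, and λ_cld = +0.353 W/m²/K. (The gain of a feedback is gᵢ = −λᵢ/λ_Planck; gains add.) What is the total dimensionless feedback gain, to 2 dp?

0.12

Convert to gains: g_alb = 0.4/3.5 = 0.1143; g_lr = -0.335/3.5 = -0.09571; g_cld = 0.353/3.5 = 0.1009.
Total gain g = 0.11949.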